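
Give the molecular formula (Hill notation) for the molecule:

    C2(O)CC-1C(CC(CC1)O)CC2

Heavy atoms from the SMILES: 10 C, 2 O.
Implicit hydrogens by atom environment:
  6 × C: 2 H each → 12
  4 × C: 1 H each → 4
  2 × O: 1 H each → 2
  Total hydrogens = 18.
Molecular formula: C10H18O2

C10H18O2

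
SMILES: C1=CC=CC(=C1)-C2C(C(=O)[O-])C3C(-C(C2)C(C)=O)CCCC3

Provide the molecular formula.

C19H23O3-

Heavy atoms from the SMILES: 19 C, 3 O.
Implicit hydrogens by atom environment:
  5 × C: 2 H each → 10
  5 × C: 1 H each → 5
  5 × C (aromatic): 1 H each → 5
  2 × C: no H
  2 × O: no H
  1 × C: 3 H
  1 × C (aromatic): no H
  1 × O (charge -1): no H
  Total hydrogens = 23.
Net charge -1.
Molecular formula: C19H23O3-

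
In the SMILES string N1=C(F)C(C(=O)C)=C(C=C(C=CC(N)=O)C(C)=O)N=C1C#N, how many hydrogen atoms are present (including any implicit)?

11

Hydrogens are implicit in SMILES; fill each atom to its normal valence:
  5 × C: no H
  4 × C (aromatic): no H
  3 × C: 1 H each → 3
  3 × O: no H
  2 × C: 3 H each → 6
  2 × N (aromatic): no H
  1 × F: no H
  1 × N: 2 H
  1 × N: no H
  Total hydrogens = 11.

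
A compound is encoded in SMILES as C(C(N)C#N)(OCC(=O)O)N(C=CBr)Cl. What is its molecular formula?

C7H9BrClN3O3

Heavy atoms from the SMILES: 1 Br, 7 C, 1 Cl, 3 N, 3 O.
Implicit hydrogens by atom environment:
  4 × C: 1 H each → 4
  2 × C: no H
  2 × N: no H
  2 × O: no H
  1 × Br: no H
  1 × C: 2 H
  1 × Cl: no H
  1 × N: 2 H
  1 × O: 1 H
  Total hydrogens = 9.
Molecular formula: C7H9BrClN3O3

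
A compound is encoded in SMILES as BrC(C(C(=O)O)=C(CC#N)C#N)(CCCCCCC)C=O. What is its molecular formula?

Heavy atoms from the SMILES: 1 Br, 15 C, 2 N, 3 O.
Implicit hydrogens by atom environment:
  7 × C: 2 H each → 14
  6 × C: no H
  2 × N: no H
  2 × O: no H
  1 × Br: no H
  1 × C: 3 H
  1 × C: 1 H
  1 × O: 1 H
  Total hydrogens = 19.
Molecular formula: C15H19BrN2O3

C15H19BrN2O3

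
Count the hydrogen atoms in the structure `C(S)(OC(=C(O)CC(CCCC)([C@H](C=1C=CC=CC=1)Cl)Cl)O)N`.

Hydrogens are implicit in SMILES; fill each atom to its normal valence:
  5 × C (aromatic): 1 H each → 5
  4 × C: 2 H each → 8
  3 × C: no H
  2 × C: 1 H each → 2
  2 × Cl: no H
  2 × O: 1 H each → 2
  1 × C: 3 H
  1 × C (aromatic): no H
  1 × N: 2 H
  1 × O: no H
  1 × S: 1 H
  Total hydrogens = 23.

23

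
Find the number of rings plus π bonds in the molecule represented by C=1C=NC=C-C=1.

Molecular formula from the SMILES: C5H5N.
DoU = (2C + 2 + N − H − X)/2 = (2·5 + 2 + 1 − 5 − 0)/2 = 8/2 = 4.
(Structurally: 1 ring(s) + 3 π bond(s) = 4.)

4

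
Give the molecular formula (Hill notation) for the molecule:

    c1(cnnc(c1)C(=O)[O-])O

C5H3N2O3-

Heavy atoms from the SMILES: 5 C, 2 N, 3 O.
Implicit hydrogens by atom environment:
  2 × C (aromatic): 1 H each → 2
  2 × C (aromatic): no H
  2 × N (aromatic): no H
  1 × C: no H
  1 × O: 1 H
  1 × O: no H
  1 × O (charge -1): no H
  Total hydrogens = 3.
Net charge -1.
Molecular formula: C5H3N2O3-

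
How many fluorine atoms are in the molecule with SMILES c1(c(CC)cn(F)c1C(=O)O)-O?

The symbol for fluorine appears 1 time in the SMILES.

1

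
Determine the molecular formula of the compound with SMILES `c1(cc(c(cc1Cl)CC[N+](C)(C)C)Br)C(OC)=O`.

Heavy atoms from the SMILES: 1 Br, 13 C, 1 Cl, 1 N, 2 O.
Implicit hydrogens by atom environment:
  4 × C: 3 H each → 12
  4 × C (aromatic): no H
  2 × C: 2 H each → 4
  2 × C (aromatic): 1 H each → 2
  2 × O: no H
  1 × Br: no H
  1 × C: no H
  1 × Cl: no H
  1 × N (charge +1): no H
  Total hydrogens = 18.
Net charge +1.
Molecular formula: C13H18BrClNO2+

C13H18BrClNO2+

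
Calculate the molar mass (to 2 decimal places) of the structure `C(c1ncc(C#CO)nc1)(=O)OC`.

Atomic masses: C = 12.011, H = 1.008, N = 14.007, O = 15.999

Molecular formula: C8H6N2O3.
M = 8×12.011 + 6×1.008 + 2×14.007 + 3×15.999 = 178.15 g/mol.

178.15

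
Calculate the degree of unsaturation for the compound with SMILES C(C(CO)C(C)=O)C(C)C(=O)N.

Molecular formula from the SMILES: C8H15NO3.
DoU = (2C + 2 + N − H − X)/2 = (2·8 + 2 + 1 − 15 − 0)/2 = 4/2 = 2.
(Structurally: 0 ring(s) + 2 π bond(s) = 2.)

2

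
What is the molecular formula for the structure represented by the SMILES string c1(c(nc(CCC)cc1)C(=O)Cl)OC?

C10H12ClNO2

Heavy atoms from the SMILES: 10 C, 1 Cl, 1 N, 2 O.
Implicit hydrogens by atom environment:
  3 × C (aromatic): no H
  2 × C: 3 H each → 6
  2 × C: 2 H each → 4
  2 × C (aromatic): 1 H each → 2
  2 × O: no H
  1 × C: no H
  1 × Cl: no H
  1 × N (aromatic): no H
  Total hydrogens = 12.
Molecular formula: C10H12ClNO2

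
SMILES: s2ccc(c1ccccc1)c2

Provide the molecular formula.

Heavy atoms from the SMILES: 10 C, 1 S.
Implicit hydrogens by atom environment:
  8 × C (aromatic): 1 H each → 8
  2 × C (aromatic): no H
  1 × S (aromatic): no H
  Total hydrogens = 8.
Molecular formula: C10H8S

C10H8S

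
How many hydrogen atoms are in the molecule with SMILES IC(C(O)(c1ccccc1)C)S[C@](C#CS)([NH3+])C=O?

Hydrogens are implicit in SMILES; fill each atom to its normal valence:
  5 × C (aromatic): 1 H each → 5
  4 × C: no H
  2 × C: 1 H each → 2
  1 × C: 3 H
  1 × C (aromatic): no H
  1 × I: no H
  1 × N (charge +1): 3 H
  1 × O: 1 H
  1 × O: no H
  1 × S: 1 H
  1 × S: no H
  Total hydrogens = 15.

15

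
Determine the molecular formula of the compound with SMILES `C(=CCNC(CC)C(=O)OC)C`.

C9H17NO2

Heavy atoms from the SMILES: 9 C, 1 N, 2 O.
Implicit hydrogens by atom environment:
  3 × C: 3 H each → 9
  3 × C: 1 H each → 3
  2 × C: 2 H each → 4
  2 × O: no H
  1 × C: no H
  1 × N: 1 H
  Total hydrogens = 17.
Molecular formula: C9H17NO2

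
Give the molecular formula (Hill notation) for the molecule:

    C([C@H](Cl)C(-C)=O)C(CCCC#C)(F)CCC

Heavy atoms from the SMILES: 13 C, 1 Cl, 1 F, 1 O.
Implicit hydrogens by atom environment:
  6 × C: 2 H each → 12
  3 × C: no H
  2 × C: 3 H each → 6
  2 × C: 1 H each → 2
  1 × Cl: no H
  1 × F: no H
  1 × O: no H
  Total hydrogens = 20.
Molecular formula: C13H20ClFO

C13H20ClFO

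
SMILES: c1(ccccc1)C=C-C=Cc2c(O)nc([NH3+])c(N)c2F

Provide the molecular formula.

Heavy atoms from the SMILES: 15 C, 1 F, 3 N, 1 O.
Implicit hydrogens by atom environment:
  6 × C (aromatic): no H
  5 × C (aromatic): 1 H each → 5
  4 × C: 1 H each → 4
  1 × F: no H
  1 × N (charge +1): 3 H
  1 × N: 2 H
  1 × N (aromatic): no H
  1 × O: 1 H
  Total hydrogens = 15.
Net charge +1.
Molecular formula: C15H15FN3O+

C15H15FN3O+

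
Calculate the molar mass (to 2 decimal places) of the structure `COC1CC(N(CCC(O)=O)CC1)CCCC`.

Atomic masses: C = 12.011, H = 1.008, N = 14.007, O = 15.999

243.35

Molecular formula: C13H25NO3.
M = 13×12.011 + 25×1.008 + 1×14.007 + 3×15.999 = 243.35 g/mol.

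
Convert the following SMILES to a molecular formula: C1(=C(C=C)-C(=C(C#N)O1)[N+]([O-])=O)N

C7H5N3O3

Heavy atoms from the SMILES: 7 C, 3 N, 3 O.
Implicit hydrogens by atom environment:
  4 × C (aromatic): no H
  1 × C: 2 H
  1 × C: 1 H
  1 × C: no H
  1 × N: 2 H
  1 × N (charge +1): no H
  1 × N: no H
  1 × O (aromatic): no H
  1 × O: no H
  1 × O (charge -1): no H
  Total hydrogens = 5.
Molecular formula: C7H5N3O3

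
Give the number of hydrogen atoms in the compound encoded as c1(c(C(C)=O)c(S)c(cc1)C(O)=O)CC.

Hydrogens are implicit in SMILES; fill each atom to its normal valence:
  4 × C (aromatic): no H
  2 × C: 3 H each → 6
  2 × C (aromatic): 1 H each → 2
  2 × C: no H
  2 × O: no H
  1 × C: 2 H
  1 × O: 1 H
  1 × S: 1 H
  Total hydrogens = 12.

12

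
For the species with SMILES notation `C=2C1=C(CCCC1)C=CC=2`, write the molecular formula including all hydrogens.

Heavy atoms from the SMILES: 10 C.
Implicit hydrogens by atom environment:
  4 × C: 2 H each → 8
  4 × C (aromatic): 1 H each → 4
  2 × C (aromatic): no H
  Total hydrogens = 12.
Molecular formula: C10H12

C10H12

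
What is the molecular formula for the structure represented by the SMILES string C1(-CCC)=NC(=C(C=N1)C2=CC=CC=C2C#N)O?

Heavy atoms from the SMILES: 14 C, 3 N, 1 O.
Implicit hydrogens by atom environment:
  5 × C (aromatic): 1 H each → 5
  5 × C (aromatic): no H
  2 × C: 2 H each → 4
  2 × N (aromatic): no H
  1 × C: 3 H
  1 × C: no H
  1 × N: no H
  1 × O: 1 H
  Total hydrogens = 13.
Molecular formula: C14H13N3O

C14H13N3O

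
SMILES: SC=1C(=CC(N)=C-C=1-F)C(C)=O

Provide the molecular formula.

Heavy atoms from the SMILES: 8 C, 1 F, 1 N, 1 O, 1 S.
Implicit hydrogens by atom environment:
  4 × C (aromatic): no H
  2 × C (aromatic): 1 H each → 2
  1 × C: 3 H
  1 × C: no H
  1 × F: no H
  1 × N: 2 H
  1 × O: no H
  1 × S: 1 H
  Total hydrogens = 8.
Molecular formula: C8H8FNOS

C8H8FNOS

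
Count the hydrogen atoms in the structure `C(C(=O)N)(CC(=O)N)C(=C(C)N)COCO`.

17

Hydrogens are implicit in SMILES; fill each atom to its normal valence:
  4 × C: no H
  3 × C: 2 H each → 6
  3 × N: 2 H each → 6
  3 × O: no H
  1 × C: 3 H
  1 × C: 1 H
  1 × O: 1 H
  Total hydrogens = 17.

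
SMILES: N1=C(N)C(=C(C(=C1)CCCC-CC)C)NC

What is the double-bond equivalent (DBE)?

Molecular formula from the SMILES: C13H23N3.
DoU = (2C + 2 + N − H − X)/2 = (2·13 + 2 + 3 − 23 − 0)/2 = 8/2 = 4.
(Structurally: 1 ring(s) + 3 π bond(s) = 4.)

4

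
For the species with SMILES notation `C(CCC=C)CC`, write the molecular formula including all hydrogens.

Heavy atoms from the SMILES: 7 C.
Implicit hydrogens by atom environment:
  5 × C: 2 H each → 10
  1 × C: 3 H
  1 × C: 1 H
  Total hydrogens = 14.
Molecular formula: C7H14

C7H14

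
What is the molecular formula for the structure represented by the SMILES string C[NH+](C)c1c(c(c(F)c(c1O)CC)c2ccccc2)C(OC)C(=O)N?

Heavy atoms from the SMILES: 19 C, 1 F, 2 N, 3 O.
Implicit hydrogens by atom environment:
  7 × C (aromatic): no H
  5 × C (aromatic): 1 H each → 5
  4 × C: 3 H each → 12
  2 × O: no H
  1 × C: 2 H
  1 × C: 1 H
  1 × C: no H
  1 × F: no H
  1 × N: 2 H
  1 × N (charge +1): 1 H
  1 × O: 1 H
  Total hydrogens = 24.
Net charge +1.
Molecular formula: C19H24FN2O3+

C19H24FN2O3+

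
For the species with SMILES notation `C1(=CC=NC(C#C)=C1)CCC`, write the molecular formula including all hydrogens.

Heavy atoms from the SMILES: 10 C, 1 N.
Implicit hydrogens by atom environment:
  3 × C (aromatic): 1 H each → 3
  2 × C: 2 H each → 4
  2 × C (aromatic): no H
  1 × C: 3 H
  1 × C: 1 H
  1 × C: no H
  1 × N (aromatic): no H
  Total hydrogens = 11.
Molecular formula: C10H11N

C10H11N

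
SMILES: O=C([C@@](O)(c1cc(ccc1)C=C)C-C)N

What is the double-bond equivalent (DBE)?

6

Molecular formula from the SMILES: C12H15NO2.
DoU = (2C + 2 + N − H − X)/2 = (2·12 + 2 + 1 − 15 − 0)/2 = 12/2 = 6.
(Structurally: 1 ring(s) + 5 π bond(s) = 6.)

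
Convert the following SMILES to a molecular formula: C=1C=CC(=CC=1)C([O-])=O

Heavy atoms from the SMILES: 7 C, 2 O.
Implicit hydrogens by atom environment:
  5 × C (aromatic): 1 H each → 5
  1 × C (aromatic): no H
  1 × C: no H
  1 × O: no H
  1 × O (charge -1): no H
  Total hydrogens = 5.
Net charge -1.
Molecular formula: C7H5O2-

C7H5O2-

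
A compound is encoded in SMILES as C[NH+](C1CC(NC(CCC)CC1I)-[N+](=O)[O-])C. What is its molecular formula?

Heavy atoms from the SMILES: 11 C, 1 I, 3 N, 2 O.
Implicit hydrogens by atom environment:
  4 × C: 2 H each → 8
  4 × C: 1 H each → 4
  3 × C: 3 H each → 9
  1 × I: no H
  1 × N: 1 H
  1 × N (charge +1): 1 H
  1 × N (charge +1): no H
  1 × O: no H
  1 × O (charge -1): no H
  Total hydrogens = 23.
Net charge +1.
Molecular formula: C11H23IN3O2+

C11H23IN3O2+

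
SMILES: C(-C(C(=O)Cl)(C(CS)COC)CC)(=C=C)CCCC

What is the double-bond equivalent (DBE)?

3

Molecular formula from the SMILES: C15H25ClO2S.
DoU = (2C + 2 + N − H − X)/2 = (2·15 + 2 + 0 − 25 − 1)/2 = 6/2 = 3.
(Structurally: 0 ring(s) + 3 π bond(s) = 3.)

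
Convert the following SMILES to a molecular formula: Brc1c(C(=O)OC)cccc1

Heavy atoms from the SMILES: 1 Br, 8 C, 2 O.
Implicit hydrogens by atom environment:
  4 × C (aromatic): 1 H each → 4
  2 × C (aromatic): no H
  2 × O: no H
  1 × Br: no H
  1 × C: 3 H
  1 × C: no H
  Total hydrogens = 7.
Molecular formula: C8H7BrO2

C8H7BrO2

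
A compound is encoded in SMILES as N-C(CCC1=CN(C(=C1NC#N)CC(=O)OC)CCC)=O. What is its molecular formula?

Heavy atoms from the SMILES: 14 C, 4 N, 3 O.
Implicit hydrogens by atom environment:
  5 × C: 2 H each → 10
  3 × C (aromatic): no H
  3 × C: no H
  3 × O: no H
  2 × C: 3 H each → 6
  1 × C (aromatic): 1 H
  1 × N: 2 H
  1 × N: 1 H
  1 × N (aromatic): no H
  1 × N: no H
  Total hydrogens = 20.
Molecular formula: C14H20N4O3

C14H20N4O3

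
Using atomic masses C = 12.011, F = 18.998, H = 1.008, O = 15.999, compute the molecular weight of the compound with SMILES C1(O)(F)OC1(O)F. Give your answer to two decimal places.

Molecular formula: C2H2F2O3.
M = 2×12.011 + 2×18.998 + 2×1.008 + 3×15.999 = 112.03 g/mol.

112.03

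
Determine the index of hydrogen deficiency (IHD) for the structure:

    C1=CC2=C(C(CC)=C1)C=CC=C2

7

Molecular formula from the SMILES: C12H12.
DoU = (2C + 2 + N − H − X)/2 = (2·12 + 2 + 0 − 12 − 0)/2 = 14/2 = 7.
(Structurally: 2 ring(s) + 5 π bond(s) = 7.)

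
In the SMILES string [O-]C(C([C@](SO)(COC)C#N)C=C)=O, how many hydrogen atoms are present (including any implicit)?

10

Hydrogens are implicit in SMILES; fill each atom to its normal valence:
  3 × C: no H
  2 × C: 2 H each → 4
  2 × C: 1 H each → 2
  2 × O: no H
  1 × C: 3 H
  1 × N: no H
  1 × O: 1 H
  1 × O (charge -1): no H
  1 × S: no H
  Total hydrogens = 10.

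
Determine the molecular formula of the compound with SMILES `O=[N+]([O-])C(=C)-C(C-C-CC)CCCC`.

Heavy atoms from the SMILES: 11 C, 1 N, 2 O.
Implicit hydrogens by atom environment:
  7 × C: 2 H each → 14
  2 × C: 3 H each → 6
  1 × C: 1 H
  1 × C: no H
  1 × N (charge +1): no H
  1 × O: no H
  1 × O (charge -1): no H
  Total hydrogens = 21.
Molecular formula: C11H21NO2

C11H21NO2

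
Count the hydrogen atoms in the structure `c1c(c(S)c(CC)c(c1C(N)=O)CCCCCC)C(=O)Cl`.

22

Hydrogens are implicit in SMILES; fill each atom to its normal valence:
  6 × C: 2 H each → 12
  5 × C (aromatic): no H
  2 × C: 3 H each → 6
  2 × C: no H
  2 × O: no H
  1 × C (aromatic): 1 H
  1 × Cl: no H
  1 × N: 2 H
  1 × S: 1 H
  Total hydrogens = 22.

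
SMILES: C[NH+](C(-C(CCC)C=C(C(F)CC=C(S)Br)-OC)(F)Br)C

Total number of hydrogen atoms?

Hydrogens are implicit in SMILES; fill each atom to its normal valence:
  4 × C: 3 H each → 12
  4 × C: 1 H each → 4
  3 × C: 2 H each → 6
  3 × C: no H
  2 × Br: no H
  2 × F: no H
  1 × N (charge +1): 1 H
  1 × O: no H
  1 × S: 1 H
  Total hydrogens = 24.

24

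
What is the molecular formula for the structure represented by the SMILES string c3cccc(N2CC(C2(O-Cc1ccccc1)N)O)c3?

Heavy atoms from the SMILES: 16 C, 2 N, 2 O.
Implicit hydrogens by atom environment:
  10 × C (aromatic): 1 H each → 10
  2 × C: 2 H each → 4
  2 × C (aromatic): no H
  1 × C: 1 H
  1 × C: no H
  1 × N: 2 H
  1 × N: no H
  1 × O: 1 H
  1 × O: no H
  Total hydrogens = 18.
Molecular formula: C16H18N2O2

C16H18N2O2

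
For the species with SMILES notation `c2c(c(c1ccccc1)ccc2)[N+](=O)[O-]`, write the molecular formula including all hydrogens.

C12H9NO2

Heavy atoms from the SMILES: 12 C, 1 N, 2 O.
Implicit hydrogens by atom environment:
  9 × C (aromatic): 1 H each → 9
  3 × C (aromatic): no H
  1 × N (charge +1): no H
  1 × O: no H
  1 × O (charge -1): no H
  Total hydrogens = 9.
Molecular formula: C12H9NO2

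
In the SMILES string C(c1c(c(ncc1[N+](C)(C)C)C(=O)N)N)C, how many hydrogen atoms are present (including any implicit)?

19

Hydrogens are implicit in SMILES; fill each atom to its normal valence:
  4 × C: 3 H each → 12
  4 × C (aromatic): no H
  2 × N: 2 H each → 4
  1 × C: 2 H
  1 × C (aromatic): 1 H
  1 × C: no H
  1 × N (aromatic): no H
  1 × N (charge +1): no H
  1 × O: no H
  Total hydrogens = 19.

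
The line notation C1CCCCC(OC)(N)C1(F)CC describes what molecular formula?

Heavy atoms from the SMILES: 10 C, 1 F, 1 N, 1 O.
Implicit hydrogens by atom environment:
  6 × C: 2 H each → 12
  2 × C: 3 H each → 6
  2 × C: no H
  1 × F: no H
  1 × N: 2 H
  1 × O: no H
  Total hydrogens = 20.
Molecular formula: C10H20FNO

C10H20FNO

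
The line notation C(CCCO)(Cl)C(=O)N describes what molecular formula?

C5H10ClNO2

Heavy atoms from the SMILES: 5 C, 1 Cl, 1 N, 2 O.
Implicit hydrogens by atom environment:
  3 × C: 2 H each → 6
  1 × C: 1 H
  1 × C: no H
  1 × Cl: no H
  1 × N: 2 H
  1 × O: 1 H
  1 × O: no H
  Total hydrogens = 10.
Molecular formula: C5H10ClNO2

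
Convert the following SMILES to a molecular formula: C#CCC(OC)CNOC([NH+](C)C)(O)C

Heavy atoms from the SMILES: 10 C, 2 N, 3 O.
Implicit hydrogens by atom environment:
  4 × C: 3 H each → 12
  2 × C: 2 H each → 4
  2 × C: 1 H each → 2
  2 × C: no H
  2 × O: no H
  1 × N: 1 H
  1 × N (charge +1): 1 H
  1 × O: 1 H
  Total hydrogens = 21.
Net charge +1.
Molecular formula: C10H21N2O3+

C10H21N2O3+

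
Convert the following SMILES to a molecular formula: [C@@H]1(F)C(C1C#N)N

Heavy atoms from the SMILES: 4 C, 1 F, 2 N.
Implicit hydrogens by atom environment:
  3 × C: 1 H each → 3
  1 × C: no H
  1 × F: no H
  1 × N: 2 H
  1 × N: no H
  Total hydrogens = 5.
Molecular formula: C4H5FN2

C4H5FN2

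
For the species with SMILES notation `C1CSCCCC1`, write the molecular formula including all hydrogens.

Heavy atoms from the SMILES: 6 C, 1 S.
Implicit hydrogens by atom environment:
  6 × C: 2 H each → 12
  1 × S: no H
  Total hydrogens = 12.
Molecular formula: C6H12S

C6H12S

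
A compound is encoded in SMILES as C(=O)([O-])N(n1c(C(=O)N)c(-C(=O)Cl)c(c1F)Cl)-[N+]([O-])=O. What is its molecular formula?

C7H2Cl2FN4O6-

Heavy atoms from the SMILES: 7 C, 2 Cl, 1 F, 4 N, 6 O.
Implicit hydrogens by atom environment:
  4 × C (aromatic): no H
  4 × O: no H
  3 × C: no H
  2 × Cl: no H
  2 × O (charge -1): no H
  1 × F: no H
  1 × N: 2 H
  1 × N (aromatic): no H
  1 × N: no H
  1 × N (charge +1): no H
  Total hydrogens = 2.
Net charge -1.
Molecular formula: C7H2Cl2FN4O6-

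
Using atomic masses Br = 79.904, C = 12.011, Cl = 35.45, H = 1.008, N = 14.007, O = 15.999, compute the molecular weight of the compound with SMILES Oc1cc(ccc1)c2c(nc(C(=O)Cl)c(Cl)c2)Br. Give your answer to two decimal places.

Molecular formula: C12H6BrCl2NO2.
M = 1×79.904 + 12×12.011 + 2×35.45 + 6×1.008 + 1×14.007 + 2×15.999 = 346.99 g/mol.

346.99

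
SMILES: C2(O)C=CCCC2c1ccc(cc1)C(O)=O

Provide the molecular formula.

Heavy atoms from the SMILES: 13 C, 3 O.
Implicit hydrogens by atom environment:
  4 × C: 1 H each → 4
  4 × C (aromatic): 1 H each → 4
  2 × C: 2 H each → 4
  2 × C (aromatic): no H
  2 × O: 1 H each → 2
  1 × C: no H
  1 × O: no H
  Total hydrogens = 14.
Molecular formula: C13H14O3

C13H14O3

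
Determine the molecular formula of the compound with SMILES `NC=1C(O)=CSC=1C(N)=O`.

C5H6N2O2S

Heavy atoms from the SMILES: 5 C, 2 N, 2 O, 1 S.
Implicit hydrogens by atom environment:
  3 × C (aromatic): no H
  2 × N: 2 H each → 4
  1 × C (aromatic): 1 H
  1 × C: no H
  1 × O: 1 H
  1 × O: no H
  1 × S (aromatic): no H
  Total hydrogens = 6.
Molecular formula: C5H6N2O2S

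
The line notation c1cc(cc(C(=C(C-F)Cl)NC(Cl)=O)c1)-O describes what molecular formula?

C10H8Cl2FNO2

Heavy atoms from the SMILES: 10 C, 2 Cl, 1 F, 1 N, 2 O.
Implicit hydrogens by atom environment:
  4 × C (aromatic): 1 H each → 4
  3 × C: no H
  2 × C (aromatic): no H
  2 × Cl: no H
  1 × C: 2 H
  1 × F: no H
  1 × N: 1 H
  1 × O: 1 H
  1 × O: no H
  Total hydrogens = 8.
Molecular formula: C10H8Cl2FNO2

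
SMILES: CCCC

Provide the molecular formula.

C4H10

Heavy atoms from the SMILES: 4 C.
Implicit hydrogens by atom environment:
  2 × C: 3 H each → 6
  2 × C: 2 H each → 4
  Total hydrogens = 10.
Molecular formula: C4H10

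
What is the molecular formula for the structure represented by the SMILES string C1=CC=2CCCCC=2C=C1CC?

Heavy atoms from the SMILES: 12 C.
Implicit hydrogens by atom environment:
  5 × C: 2 H each → 10
  3 × C (aromatic): 1 H each → 3
  3 × C (aromatic): no H
  1 × C: 3 H
  Total hydrogens = 16.
Molecular formula: C12H16

C12H16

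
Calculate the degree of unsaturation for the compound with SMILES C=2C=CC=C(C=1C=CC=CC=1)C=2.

Molecular formula from the SMILES: C12H10.
DoU = (2C + 2 + N − H − X)/2 = (2·12 + 2 + 0 − 10 − 0)/2 = 16/2 = 8.
(Structurally: 2 ring(s) + 6 π bond(s) = 8.)

8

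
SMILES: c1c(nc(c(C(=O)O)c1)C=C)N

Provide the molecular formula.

Heavy atoms from the SMILES: 8 C, 2 N, 2 O.
Implicit hydrogens by atom environment:
  3 × C (aromatic): no H
  2 × C (aromatic): 1 H each → 2
  1 × C: 2 H
  1 × C: 1 H
  1 × C: no H
  1 × N: 2 H
  1 × N (aromatic): no H
  1 × O: 1 H
  1 × O: no H
  Total hydrogens = 8.
Molecular formula: C8H8N2O2

C8H8N2O2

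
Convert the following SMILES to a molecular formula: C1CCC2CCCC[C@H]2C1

C10H18

Heavy atoms from the SMILES: 10 C.
Implicit hydrogens by atom environment:
  8 × C: 2 H each → 16
  2 × C: 1 H each → 2
  Total hydrogens = 18.
Molecular formula: C10H18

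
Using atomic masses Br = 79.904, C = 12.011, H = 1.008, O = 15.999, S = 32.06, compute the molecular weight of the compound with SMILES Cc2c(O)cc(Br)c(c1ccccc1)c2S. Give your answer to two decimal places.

Molecular formula: C13H11BrOS.
M = 1×79.904 + 13×12.011 + 11×1.008 + 1×15.999 + 1×32.06 = 295.19 g/mol.

295.19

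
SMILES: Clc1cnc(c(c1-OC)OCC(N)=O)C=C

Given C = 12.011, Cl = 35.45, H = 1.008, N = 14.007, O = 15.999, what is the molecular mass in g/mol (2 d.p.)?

242.66

Molecular formula: C10H11ClN2O3.
M = 10×12.011 + 1×35.45 + 11×1.008 + 2×14.007 + 3×15.999 = 242.66 g/mol.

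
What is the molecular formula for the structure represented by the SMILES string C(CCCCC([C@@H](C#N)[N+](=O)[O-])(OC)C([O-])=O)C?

Heavy atoms from the SMILES: 11 C, 2 N, 5 O.
Implicit hydrogens by atom environment:
  5 × C: 2 H each → 10
  3 × C: no H
  3 × O: no H
  2 × C: 3 H each → 6
  2 × O (charge -1): no H
  1 × C: 1 H
  1 × N: no H
  1 × N (charge +1): no H
  Total hydrogens = 17.
Net charge -1.
Molecular formula: C11H17N2O5-

C11H17N2O5-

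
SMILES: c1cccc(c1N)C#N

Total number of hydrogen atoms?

Hydrogens are implicit in SMILES; fill each atom to its normal valence:
  4 × C (aromatic): 1 H each → 4
  2 × C (aromatic): no H
  1 × C: no H
  1 × N: 2 H
  1 × N: no H
  Total hydrogens = 6.

6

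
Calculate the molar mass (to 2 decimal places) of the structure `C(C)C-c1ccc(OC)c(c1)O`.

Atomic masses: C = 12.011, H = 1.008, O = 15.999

166.22

Molecular formula: C10H14O2.
M = 10×12.011 + 14×1.008 + 2×15.999 = 166.22 g/mol.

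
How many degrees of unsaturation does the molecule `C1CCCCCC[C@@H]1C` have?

Molecular formula from the SMILES: C9H18.
DoU = (2C + 2 + N − H − X)/2 = (2·9 + 2 + 0 − 18 − 0)/2 = 2/2 = 1.
(Structurally: 1 ring(s) + 0 π bond(s) = 1.)

1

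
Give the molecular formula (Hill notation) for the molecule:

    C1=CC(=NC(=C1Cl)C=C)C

C8H8ClN

Heavy atoms from the SMILES: 8 C, 1 Cl, 1 N.
Implicit hydrogens by atom environment:
  3 × C (aromatic): no H
  2 × C (aromatic): 1 H each → 2
  1 × C: 3 H
  1 × C: 2 H
  1 × C: 1 H
  1 × Cl: no H
  1 × N (aromatic): no H
  Total hydrogens = 8.
Molecular formula: C8H8ClN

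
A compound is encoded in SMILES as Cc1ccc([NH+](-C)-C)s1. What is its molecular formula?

Heavy atoms from the SMILES: 7 C, 1 N, 1 S.
Implicit hydrogens by atom environment:
  3 × C: 3 H each → 9
  2 × C (aromatic): 1 H each → 2
  2 × C (aromatic): no H
  1 × N (charge +1): 1 H
  1 × S (aromatic): no H
  Total hydrogens = 12.
Net charge +1.
Molecular formula: C7H12NS+

C7H12NS+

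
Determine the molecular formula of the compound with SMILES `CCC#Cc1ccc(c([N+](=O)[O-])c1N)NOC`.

C11H13N3O3

Heavy atoms from the SMILES: 11 C, 3 N, 3 O.
Implicit hydrogens by atom environment:
  4 × C (aromatic): no H
  2 × C: 3 H each → 6
  2 × C (aromatic): 1 H each → 2
  2 × C: no H
  2 × O: no H
  1 × C: 2 H
  1 × N: 2 H
  1 × N: 1 H
  1 × N (charge +1): no H
  1 × O (charge -1): no H
  Total hydrogens = 13.
Molecular formula: C11H13N3O3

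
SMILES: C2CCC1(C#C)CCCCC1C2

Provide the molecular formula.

C12H18

Heavy atoms from the SMILES: 12 C.
Implicit hydrogens by atom environment:
  8 × C: 2 H each → 16
  2 × C: 1 H each → 2
  2 × C: no H
  Total hydrogens = 18.
Molecular formula: C12H18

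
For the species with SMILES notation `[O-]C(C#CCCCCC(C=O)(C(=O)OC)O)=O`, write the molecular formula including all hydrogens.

Heavy atoms from the SMILES: 11 C, 6 O.
Implicit hydrogens by atom environment:
  5 × C: no H
  4 × C: 2 H each → 8
  4 × O: no H
  1 × C: 3 H
  1 × C: 1 H
  1 × O: 1 H
  1 × O (charge -1): no H
  Total hydrogens = 13.
Net charge -1.
Molecular formula: C11H13O6-

C11H13O6-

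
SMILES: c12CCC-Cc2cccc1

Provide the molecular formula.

Heavy atoms from the SMILES: 10 C.
Implicit hydrogens by atom environment:
  4 × C: 2 H each → 8
  4 × C (aromatic): 1 H each → 4
  2 × C (aromatic): no H
  Total hydrogens = 12.
Molecular formula: C10H12

C10H12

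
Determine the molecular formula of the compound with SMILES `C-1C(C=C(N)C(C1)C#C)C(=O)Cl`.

C9H10ClNO

Heavy atoms from the SMILES: 9 C, 1 Cl, 1 N, 1 O.
Implicit hydrogens by atom environment:
  4 × C: 1 H each → 4
  3 × C: no H
  2 × C: 2 H each → 4
  1 × Cl: no H
  1 × N: 2 H
  1 × O: no H
  Total hydrogens = 10.
Molecular formula: C9H10ClNO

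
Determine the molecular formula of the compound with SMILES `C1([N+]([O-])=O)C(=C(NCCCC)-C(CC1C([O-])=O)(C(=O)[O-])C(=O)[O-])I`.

Heavy atoms from the SMILES: 13 C, 1 I, 2 N, 8 O.
Implicit hydrogens by atom environment:
  6 × C: no H
  4 × C: 2 H each → 8
  4 × O: no H
  4 × O (charge -1): no H
  2 × C: 1 H each → 2
  1 × C: 3 H
  1 × I: no H
  1 × N: 1 H
  1 × N (charge +1): no H
  Total hydrogens = 14.
Net charge -3.
Molecular formula: [C13H14IN2O8]3-

[C13H14IN2O8]3-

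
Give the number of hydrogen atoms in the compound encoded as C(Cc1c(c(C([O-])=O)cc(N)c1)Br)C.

11

Hydrogens are implicit in SMILES; fill each atom to its normal valence:
  4 × C (aromatic): no H
  2 × C: 2 H each → 4
  2 × C (aromatic): 1 H each → 2
  1 × Br: no H
  1 × C: 3 H
  1 × C: no H
  1 × N: 2 H
  1 × O: no H
  1 × O (charge -1): no H
  Total hydrogens = 11.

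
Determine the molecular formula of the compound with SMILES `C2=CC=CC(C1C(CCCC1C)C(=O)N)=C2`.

Heavy atoms from the SMILES: 14 C, 1 N, 1 O.
Implicit hydrogens by atom environment:
  5 × C (aromatic): 1 H each → 5
  3 × C: 2 H each → 6
  3 × C: 1 H each → 3
  1 × C: 3 H
  1 × C: no H
  1 × C (aromatic): no H
  1 × N: 2 H
  1 × O: no H
  Total hydrogens = 19.
Molecular formula: C14H19NO

C14H19NO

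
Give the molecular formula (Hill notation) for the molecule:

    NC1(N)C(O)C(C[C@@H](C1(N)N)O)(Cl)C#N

C7H14ClN5O2

Heavy atoms from the SMILES: 7 C, 1 Cl, 5 N, 2 O.
Implicit hydrogens by atom environment:
  4 × C: no H
  4 × N: 2 H each → 8
  2 × C: 1 H each → 2
  2 × O: 1 H each → 2
  1 × C: 2 H
  1 × Cl: no H
  1 × N: no H
  Total hydrogens = 14.
Molecular formula: C7H14ClN5O2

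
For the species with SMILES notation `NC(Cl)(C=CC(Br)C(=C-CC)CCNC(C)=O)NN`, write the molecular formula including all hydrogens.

C12H22BrClN4O

Heavy atoms from the SMILES: 1 Br, 12 C, 1 Cl, 4 N, 1 O.
Implicit hydrogens by atom environment:
  4 × C: 1 H each → 4
  3 × C: 2 H each → 6
  3 × C: no H
  2 × C: 3 H each → 6
  2 × N: 2 H each → 4
  2 × N: 1 H each → 2
  1 × Br: no H
  1 × Cl: no H
  1 × O: no H
  Total hydrogens = 22.
Molecular formula: C12H22BrClN4O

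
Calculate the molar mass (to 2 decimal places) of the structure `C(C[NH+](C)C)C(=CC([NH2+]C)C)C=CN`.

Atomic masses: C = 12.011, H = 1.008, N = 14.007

199.34

Molecular formula: [C11H25N3]2+.
M = 11×12.011 + 25×1.008 + 3×14.007 = 199.34 g/mol.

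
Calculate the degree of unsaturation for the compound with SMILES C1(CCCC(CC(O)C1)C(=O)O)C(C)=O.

3

Molecular formula from the SMILES: C11H18O4.
DoU = (2C + 2 + N − H − X)/2 = (2·11 + 2 + 0 − 18 − 0)/2 = 6/2 = 3.
(Structurally: 1 ring(s) + 2 π bond(s) = 3.)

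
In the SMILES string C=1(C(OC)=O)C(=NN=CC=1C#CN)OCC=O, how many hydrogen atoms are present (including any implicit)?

9

Hydrogens are implicit in SMILES; fill each atom to its normal valence:
  4 × O: no H
  3 × C (aromatic): no H
  3 × C: no H
  2 × N (aromatic): no H
  1 × C: 3 H
  1 × C: 2 H
  1 × C (aromatic): 1 H
  1 × C: 1 H
  1 × N: 2 H
  Total hydrogens = 9.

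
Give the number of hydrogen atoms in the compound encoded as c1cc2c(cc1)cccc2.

8

Hydrogens are implicit in SMILES; fill each atom to its normal valence:
  8 × C (aromatic): 1 H each → 8
  2 × C (aromatic): no H
  Total hydrogens = 8.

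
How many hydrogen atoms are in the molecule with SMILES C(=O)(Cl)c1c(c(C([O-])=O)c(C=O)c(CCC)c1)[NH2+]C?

14

Hydrogens are implicit in SMILES; fill each atom to its normal valence:
  5 × C (aromatic): no H
  3 × O: no H
  2 × C: 3 H each → 6
  2 × C: 2 H each → 4
  2 × C: no H
  1 × C (aromatic): 1 H
  1 × C: 1 H
  1 × Cl: no H
  1 × N (charge +1): 2 H
  1 × O (charge -1): no H
  Total hydrogens = 14.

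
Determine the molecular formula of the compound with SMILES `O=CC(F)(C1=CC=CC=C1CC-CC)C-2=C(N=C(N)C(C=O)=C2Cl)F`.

C18H17ClF2N2O2

Heavy atoms from the SMILES: 18 C, 1 Cl, 2 F, 2 N, 2 O.
Implicit hydrogens by atom environment:
  7 × C (aromatic): no H
  4 × C (aromatic): 1 H each → 4
  3 × C: 2 H each → 6
  2 × C: 1 H each → 2
  2 × F: no H
  2 × O: no H
  1 × C: 3 H
  1 × C: no H
  1 × Cl: no H
  1 × N: 2 H
  1 × N (aromatic): no H
  Total hydrogens = 17.
Molecular formula: C18H17ClF2N2O2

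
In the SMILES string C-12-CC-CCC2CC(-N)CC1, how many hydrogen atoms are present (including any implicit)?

19

Hydrogens are implicit in SMILES; fill each atom to its normal valence:
  7 × C: 2 H each → 14
  3 × C: 1 H each → 3
  1 × N: 2 H
  Total hydrogens = 19.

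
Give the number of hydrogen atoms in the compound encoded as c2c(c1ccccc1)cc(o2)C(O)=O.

Hydrogens are implicit in SMILES; fill each atom to its normal valence:
  7 × C (aromatic): 1 H each → 7
  3 × C (aromatic): no H
  1 × C: no H
  1 × O: 1 H
  1 × O (aromatic): no H
  1 × O: no H
  Total hydrogens = 8.

8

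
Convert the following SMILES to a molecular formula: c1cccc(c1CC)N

Heavy atoms from the SMILES: 8 C, 1 N.
Implicit hydrogens by atom environment:
  4 × C (aromatic): 1 H each → 4
  2 × C (aromatic): no H
  1 × C: 3 H
  1 × C: 2 H
  1 × N: 2 H
  Total hydrogens = 11.
Molecular formula: C8H11N

C8H11N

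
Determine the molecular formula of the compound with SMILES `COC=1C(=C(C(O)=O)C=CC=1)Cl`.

C8H7ClO3

Heavy atoms from the SMILES: 8 C, 1 Cl, 3 O.
Implicit hydrogens by atom environment:
  3 × C (aromatic): 1 H each → 3
  3 × C (aromatic): no H
  2 × O: no H
  1 × C: 3 H
  1 × C: no H
  1 × Cl: no H
  1 × O: 1 H
  Total hydrogens = 7.
Molecular formula: C8H7ClO3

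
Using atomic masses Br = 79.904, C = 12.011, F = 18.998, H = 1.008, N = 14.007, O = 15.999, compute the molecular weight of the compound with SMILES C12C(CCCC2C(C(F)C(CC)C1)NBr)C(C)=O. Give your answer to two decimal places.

320.25

Molecular formula: C14H23BrFNO.
M = 1×79.904 + 14×12.011 + 1×18.998 + 23×1.008 + 1×14.007 + 1×15.999 = 320.25 g/mol.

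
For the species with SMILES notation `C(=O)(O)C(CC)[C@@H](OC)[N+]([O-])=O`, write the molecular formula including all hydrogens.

C6H11NO5

Heavy atoms from the SMILES: 6 C, 1 N, 5 O.
Implicit hydrogens by atom environment:
  3 × O: no H
  2 × C: 3 H each → 6
  2 × C: 1 H each → 2
  1 × C: 2 H
  1 × C: no H
  1 × N (charge +1): no H
  1 × O: 1 H
  1 × O (charge -1): no H
  Total hydrogens = 11.
Molecular formula: C6H11NO5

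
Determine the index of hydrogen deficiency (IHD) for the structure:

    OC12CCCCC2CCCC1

2

Molecular formula from the SMILES: C10H18O.
DoU = (2C + 2 + N − H − X)/2 = (2·10 + 2 + 0 − 18 − 0)/2 = 4/2 = 2.
(Structurally: 2 ring(s) + 0 π bond(s) = 2.)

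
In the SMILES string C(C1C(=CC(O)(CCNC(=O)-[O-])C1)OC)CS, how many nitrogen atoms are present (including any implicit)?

1

The symbol for nitrogen appears 1 time in the SMILES.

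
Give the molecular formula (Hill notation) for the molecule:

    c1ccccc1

C6H6

Heavy atoms from the SMILES: 6 C.
Implicit hydrogens by atom environment:
  6 × C (aromatic): 1 H each → 6
  Total hydrogens = 6.
Molecular formula: C6H6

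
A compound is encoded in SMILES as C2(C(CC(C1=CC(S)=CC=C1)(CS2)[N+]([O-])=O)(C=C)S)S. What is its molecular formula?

Heavy atoms from the SMILES: 13 C, 1 N, 2 O, 4 S.
Implicit hydrogens by atom environment:
  4 × C (aromatic): 1 H each → 4
  3 × C: 2 H each → 6
  3 × S: 1 H each → 3
  2 × C: 1 H each → 2
  2 × C: no H
  2 × C (aromatic): no H
  1 × N (charge +1): no H
  1 × O: no H
  1 × O (charge -1): no H
  1 × S: no H
  Total hydrogens = 15.
Molecular formula: C13H15NO2S4

C13H15NO2S4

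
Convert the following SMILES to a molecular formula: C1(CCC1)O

C4H8O

Heavy atoms from the SMILES: 4 C, 1 O.
Implicit hydrogens by atom environment:
  3 × C: 2 H each → 6
  1 × C: 1 H
  1 × O: 1 H
  Total hydrogens = 8.
Molecular formula: C4H8O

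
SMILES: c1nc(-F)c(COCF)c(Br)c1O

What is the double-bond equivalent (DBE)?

Molecular formula from the SMILES: C7H6BrF2NO2.
DoU = (2C + 2 + N − H − X)/2 = (2·7 + 2 + 1 − 6 − 3)/2 = 8/2 = 4.
(Structurally: 1 ring(s) + 3 π bond(s) = 4.)

4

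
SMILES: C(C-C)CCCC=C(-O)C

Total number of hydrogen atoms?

18

Hydrogens are implicit in SMILES; fill each atom to its normal valence:
  5 × C: 2 H each → 10
  2 × C: 3 H each → 6
  1 × C: 1 H
  1 × C: no H
  1 × O: 1 H
  Total hydrogens = 18.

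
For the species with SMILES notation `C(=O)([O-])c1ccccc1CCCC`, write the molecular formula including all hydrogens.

Heavy atoms from the SMILES: 11 C, 2 O.
Implicit hydrogens by atom environment:
  4 × C (aromatic): 1 H each → 4
  3 × C: 2 H each → 6
  2 × C (aromatic): no H
  1 × C: 3 H
  1 × C: no H
  1 × O: no H
  1 × O (charge -1): no H
  Total hydrogens = 13.
Net charge -1.
Molecular formula: C11H13O2-

C11H13O2-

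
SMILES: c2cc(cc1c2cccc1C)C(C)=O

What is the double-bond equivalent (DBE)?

8

Molecular formula from the SMILES: C13H12O.
DoU = (2C + 2 + N − H − X)/2 = (2·13 + 2 + 0 − 12 − 0)/2 = 16/2 = 8.
(Structurally: 2 ring(s) + 6 π bond(s) = 8.)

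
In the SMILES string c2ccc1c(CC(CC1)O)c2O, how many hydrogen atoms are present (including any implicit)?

12

Hydrogens are implicit in SMILES; fill each atom to its normal valence:
  3 × C: 2 H each → 6
  3 × C (aromatic): 1 H each → 3
  3 × C (aromatic): no H
  2 × O: 1 H each → 2
  1 × C: 1 H
  Total hydrogens = 12.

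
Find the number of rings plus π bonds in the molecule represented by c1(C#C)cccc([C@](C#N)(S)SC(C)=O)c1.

Molecular formula from the SMILES: C12H9NOS2.
DoU = (2C + 2 + N − H − X)/2 = (2·12 + 2 + 1 − 9 − 0)/2 = 18/2 = 9.
(Structurally: 1 ring(s) + 8 π bond(s) = 9.)

9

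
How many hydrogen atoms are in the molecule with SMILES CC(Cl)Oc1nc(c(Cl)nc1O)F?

Hydrogens are implicit in SMILES; fill each atom to its normal valence:
  4 × C (aromatic): no H
  2 × Cl: no H
  2 × N (aromatic): no H
  1 × C: 3 H
  1 × C: 1 H
  1 × F: no H
  1 × O: 1 H
  1 × O: no H
  Total hydrogens = 5.

5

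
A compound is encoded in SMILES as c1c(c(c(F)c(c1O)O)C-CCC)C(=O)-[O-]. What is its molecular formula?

C11H12FO4-

Heavy atoms from the SMILES: 11 C, 1 F, 4 O.
Implicit hydrogens by atom environment:
  5 × C (aromatic): no H
  3 × C: 2 H each → 6
  2 × O: 1 H each → 2
  1 × C: 3 H
  1 × C (aromatic): 1 H
  1 × C: no H
  1 × F: no H
  1 × O: no H
  1 × O (charge -1): no H
  Total hydrogens = 12.
Net charge -1.
Molecular formula: C11H12FO4-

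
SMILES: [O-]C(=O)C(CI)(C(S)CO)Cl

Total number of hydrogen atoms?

7

Hydrogens are implicit in SMILES; fill each atom to its normal valence:
  2 × C: 2 H each → 4
  2 × C: no H
  1 × C: 1 H
  1 × Cl: no H
  1 × I: no H
  1 × O: 1 H
  1 × O: no H
  1 × O (charge -1): no H
  1 × S: 1 H
  Total hydrogens = 7.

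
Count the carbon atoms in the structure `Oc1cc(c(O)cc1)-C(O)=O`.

The symbol for carbon appears 7 times in the SMILES. Lowercase c denotes aromatic carbon and counts toward C.

7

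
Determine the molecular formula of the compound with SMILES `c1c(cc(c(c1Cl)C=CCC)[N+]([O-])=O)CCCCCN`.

Heavy atoms from the SMILES: 15 C, 1 Cl, 2 N, 2 O.
Implicit hydrogens by atom environment:
  6 × C: 2 H each → 12
  4 × C (aromatic): no H
  2 × C (aromatic): 1 H each → 2
  2 × C: 1 H each → 2
  1 × C: 3 H
  1 × Cl: no H
  1 × N: 2 H
  1 × N (charge +1): no H
  1 × O: no H
  1 × O (charge -1): no H
  Total hydrogens = 21.
Molecular formula: C15H21ClN2O2

C15H21ClN2O2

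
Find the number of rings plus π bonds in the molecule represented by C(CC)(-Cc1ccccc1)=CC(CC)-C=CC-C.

Molecular formula from the SMILES: C18H26.
DoU = (2C + 2 + N − H − X)/2 = (2·18 + 2 + 0 − 26 − 0)/2 = 12/2 = 6.
(Structurally: 1 ring(s) + 5 π bond(s) = 6.)

6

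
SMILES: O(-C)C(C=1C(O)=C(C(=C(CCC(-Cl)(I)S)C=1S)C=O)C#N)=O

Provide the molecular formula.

C13H11ClINO4S2

Heavy atoms from the SMILES: 13 C, 1 Cl, 1 I, 1 N, 4 O, 2 S.
Implicit hydrogens by atom environment:
  6 × C (aromatic): no H
  3 × C: no H
  3 × O: no H
  2 × C: 2 H each → 4
  2 × S: 1 H each → 2
  1 × C: 3 H
  1 × C: 1 H
  1 × Cl: no H
  1 × I: no H
  1 × N: no H
  1 × O: 1 H
  Total hydrogens = 11.
Molecular formula: C13H11ClINO4S2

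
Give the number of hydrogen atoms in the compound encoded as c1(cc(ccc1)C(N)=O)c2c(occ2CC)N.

Hydrogens are implicit in SMILES; fill each atom to its normal valence:
  5 × C (aromatic): 1 H each → 5
  5 × C (aromatic): no H
  2 × N: 2 H each → 4
  1 × C: 3 H
  1 × C: 2 H
  1 × C: no H
  1 × O (aromatic): no H
  1 × O: no H
  Total hydrogens = 14.

14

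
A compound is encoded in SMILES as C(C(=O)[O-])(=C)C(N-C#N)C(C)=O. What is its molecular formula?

C7H7N2O3-

Heavy atoms from the SMILES: 7 C, 2 N, 3 O.
Implicit hydrogens by atom environment:
  4 × C: no H
  2 × O: no H
  1 × C: 3 H
  1 × C: 2 H
  1 × C: 1 H
  1 × N: 1 H
  1 × N: no H
  1 × O (charge -1): no H
  Total hydrogens = 7.
Net charge -1.
Molecular formula: C7H7N2O3-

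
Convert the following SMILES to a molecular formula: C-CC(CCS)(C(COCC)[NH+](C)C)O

Heavy atoms from the SMILES: 11 C, 1 N, 2 O, 1 S.
Implicit hydrogens by atom environment:
  5 × C: 2 H each → 10
  4 × C: 3 H each → 12
  1 × C: 1 H
  1 × C: no H
  1 × N (charge +1): 1 H
  1 × O: 1 H
  1 × O: no H
  1 × S: 1 H
  Total hydrogens = 26.
Net charge +1.
Molecular formula: C11H26NO2S+

C11H26NO2S+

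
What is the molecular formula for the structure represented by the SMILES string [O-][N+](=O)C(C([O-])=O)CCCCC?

C7H12NO4-

Heavy atoms from the SMILES: 7 C, 1 N, 4 O.
Implicit hydrogens by atom environment:
  4 × C: 2 H each → 8
  2 × O: no H
  2 × O (charge -1): no H
  1 × C: 3 H
  1 × C: 1 H
  1 × C: no H
  1 × N (charge +1): no H
  Total hydrogens = 12.
Net charge -1.
Molecular formula: C7H12NO4-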